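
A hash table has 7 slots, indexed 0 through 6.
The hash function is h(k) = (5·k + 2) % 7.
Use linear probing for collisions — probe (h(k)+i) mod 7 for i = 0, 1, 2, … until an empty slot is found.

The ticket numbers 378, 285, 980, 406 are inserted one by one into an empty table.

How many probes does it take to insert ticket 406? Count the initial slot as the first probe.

378: h=2 -> slot 2
285: h=6 -> slot 6
980: h=2, probe 2,3 -> slot 3
406: h=2, probe 2,3,4 -> slot 4
Table: [_, _, 378, 980, 406, _, 285]

3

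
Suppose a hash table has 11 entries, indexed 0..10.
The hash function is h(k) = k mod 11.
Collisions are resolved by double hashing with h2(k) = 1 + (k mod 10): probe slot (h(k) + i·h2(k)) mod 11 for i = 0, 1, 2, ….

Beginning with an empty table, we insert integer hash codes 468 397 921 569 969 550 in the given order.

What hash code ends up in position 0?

969

468 hashes to 6; slot 6 is free => place at 6.
397 hashes to 1; slot 1 is free => place at 1.
921 hashes to 8; slot 8 is free => place at 8.
569 hashes to 8, h2=10; 8 taken => place at 7.
969 hashes to 1, h2=10; 1 taken => place at 0.
550 hashes to 0, h2=1; 0,1 taken => place at 2.
Table: [969, 397, 550, ∅, ∅, ∅, 468, 569, 921, ∅, ∅]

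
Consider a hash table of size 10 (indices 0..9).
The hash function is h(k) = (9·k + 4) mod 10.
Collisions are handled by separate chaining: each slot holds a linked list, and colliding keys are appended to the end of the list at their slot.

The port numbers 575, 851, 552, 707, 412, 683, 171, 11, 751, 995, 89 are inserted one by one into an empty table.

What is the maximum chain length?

4

Insert 575: h=9, bucket 9 empty -> new chain.
Insert 851: h=3, bucket 3 empty -> new chain.
Insert 552: h=2, bucket 2 empty -> new chain.
Insert 707: h=7, bucket 7 empty -> new chain.
Insert 412: h=2, bucket 2 nonempty -> append to chain.
Insert 683: h=1, bucket 1 empty -> new chain.
Insert 171: h=3, bucket 3 nonempty -> append to chain.
Insert 11: h=3, bucket 3 nonempty -> append to chain.
Insert 751: h=3, bucket 3 nonempty -> append to chain.
Insert 995: h=9, bucket 9 nonempty -> append to chain.
Insert 89: h=5, bucket 5 empty -> new chain.
Final buckets:
0: -
1: 683
2: 552 -> 412
3: 851 -> 171 -> 11 -> 751
4: -
5: 89
6: -
7: 707
8: -
9: 575 -> 995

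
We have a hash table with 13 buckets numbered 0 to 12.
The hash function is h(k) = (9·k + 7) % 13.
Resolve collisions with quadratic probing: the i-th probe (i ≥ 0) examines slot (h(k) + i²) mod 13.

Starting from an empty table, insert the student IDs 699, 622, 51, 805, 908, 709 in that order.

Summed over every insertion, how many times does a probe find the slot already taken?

699: h=6 => slot 6
622: h=2 => slot 2
51: h=11 => slot 11
805: h=11, probe 11,12 => slot 12
908: h=2, probe 2,3 => slot 3
709: h=5 => slot 5
Table: [-, -, 622, 908, -, 709, 699, -, -, -, -, 51, 805]

2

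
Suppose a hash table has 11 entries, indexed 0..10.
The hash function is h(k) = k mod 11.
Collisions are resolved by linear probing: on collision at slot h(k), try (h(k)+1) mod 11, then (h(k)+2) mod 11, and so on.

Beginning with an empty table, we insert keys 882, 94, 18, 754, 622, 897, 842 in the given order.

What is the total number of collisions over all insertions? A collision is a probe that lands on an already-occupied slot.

882 hashes to 2; slot 2 is free → place at 2.
94 hashes to 6; slot 6 is free → place at 6.
18 hashes to 7; slot 7 is free → place at 7.
754 hashes to 6; 6,7 taken → place at 8.
622 hashes to 6; 6,7,8 taken → place at 9.
897 hashes to 6; 6,7,8,9 taken → place at 10.
842 hashes to 6; 6,7,8,9,10 taken → place at 0.
Table: [842, _, 882, _, _, _, 94, 18, 754, 622, 897]

14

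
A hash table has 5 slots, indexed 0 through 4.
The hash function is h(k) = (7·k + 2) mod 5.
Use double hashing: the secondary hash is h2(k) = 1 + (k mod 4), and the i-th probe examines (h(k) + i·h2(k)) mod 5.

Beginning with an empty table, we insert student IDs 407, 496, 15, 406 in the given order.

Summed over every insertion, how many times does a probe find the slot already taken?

2

Insert 407: h=1, slot 1 empty -> index 1.
Insert 496: h=4, slot 4 empty -> index 4.
Insert 15: h=2, slot 2 empty -> index 2.
Insert 406: h=4, h2=3, slots 4,2 occupied -> index 0.
Table: [406, 407, 15, ., 496]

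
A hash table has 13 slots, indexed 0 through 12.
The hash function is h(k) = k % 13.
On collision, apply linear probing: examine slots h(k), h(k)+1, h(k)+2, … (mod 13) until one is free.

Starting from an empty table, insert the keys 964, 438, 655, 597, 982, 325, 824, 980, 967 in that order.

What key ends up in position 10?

967

964: h=2 => slot 2
438: h=9 => slot 9
655: h=5 => slot 5
597: h=12 => slot 12
982: h=7 => slot 7
325: h=0 => slot 0
824: h=5, probe 5,6 => slot 6
980: h=5, probe 5,6,7,8 => slot 8
967: h=5, probe 5,6,7,8,9,10 => slot 10
Table: [325, ., 964, ., ., 655, 824, 982, 980, 438, 967, ., 597]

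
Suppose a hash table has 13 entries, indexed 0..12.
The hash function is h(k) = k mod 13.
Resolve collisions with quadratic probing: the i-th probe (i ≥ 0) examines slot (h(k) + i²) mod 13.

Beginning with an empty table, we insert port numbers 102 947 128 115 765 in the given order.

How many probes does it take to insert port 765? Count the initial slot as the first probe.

5

Insert 102: h=11, slot 11 empty -> index 11.
Insert 947: h=11, slot 11 occupied -> index 12.
Insert 128: h=11, slots 11,12 occupied -> index 2.
Insert 115: h=11, slots 11,12,2 occupied -> index 7.
Insert 765: h=11, slots 11,12,2,7 occupied -> index 1.
Table: [., 765, 128, ., ., ., ., 115, ., ., ., 102, 947]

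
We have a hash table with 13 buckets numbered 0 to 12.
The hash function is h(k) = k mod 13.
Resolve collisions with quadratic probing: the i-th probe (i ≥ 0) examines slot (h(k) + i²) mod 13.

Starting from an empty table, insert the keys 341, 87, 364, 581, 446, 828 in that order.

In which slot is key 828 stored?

5

341: h=3 -> slot 3
87: h=9 -> slot 9
364: h=0 -> slot 0
581: h=9, probe 9,10 -> slot 10
446: h=4 -> slot 4
828: h=9, probe 9,10,0,5 -> slot 5
Table: [364, ∅, ∅, 341, 446, 828, ∅, ∅, ∅, 87, 581, ∅, ∅]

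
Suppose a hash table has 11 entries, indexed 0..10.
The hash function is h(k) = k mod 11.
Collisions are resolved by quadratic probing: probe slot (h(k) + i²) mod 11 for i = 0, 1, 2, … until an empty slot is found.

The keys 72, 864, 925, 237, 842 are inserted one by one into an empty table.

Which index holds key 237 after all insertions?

10

72: h=6 -> slot 6
864: h=6, probe 6,7 -> slot 7
925: h=1 -> slot 1
237: h=6, probe 6,7,10 -> slot 10
842: h=6, probe 6,7,10,4 -> slot 4
Table: [—, 925, —, —, 842, —, 72, 864, —, —, 237]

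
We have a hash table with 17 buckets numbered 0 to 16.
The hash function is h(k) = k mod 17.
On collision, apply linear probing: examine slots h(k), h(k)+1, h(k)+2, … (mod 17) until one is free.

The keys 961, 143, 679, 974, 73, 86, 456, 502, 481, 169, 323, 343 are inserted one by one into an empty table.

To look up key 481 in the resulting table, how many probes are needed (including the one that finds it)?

4

961 hashes to 9; slot 9 is free → place at 9.
143 hashes to 7; slot 7 is free → place at 7.
679 hashes to 16; slot 16 is free → place at 16.
974 hashes to 5; slot 5 is free → place at 5.
73 hashes to 5; 5 taken → place at 6.
86 hashes to 1; slot 1 is free → place at 1.
456 hashes to 14; slot 14 is free → place at 14.
502 hashes to 9; 9 taken → place at 10.
481 hashes to 5; 5,6,7 taken → place at 8.
169 hashes to 16; 16 taken → place at 0.
323 hashes to 0; 0,1 taken → place at 2.
343 hashes to 3; slot 3 is free → place at 3.
Table: [169, 86, 323, 343, —, 974, 73, 143, 481, 961, 502, —, —, —, 456, —, 679]
Lookup 481: h=5, probe 5,6,7,8 → found at 8.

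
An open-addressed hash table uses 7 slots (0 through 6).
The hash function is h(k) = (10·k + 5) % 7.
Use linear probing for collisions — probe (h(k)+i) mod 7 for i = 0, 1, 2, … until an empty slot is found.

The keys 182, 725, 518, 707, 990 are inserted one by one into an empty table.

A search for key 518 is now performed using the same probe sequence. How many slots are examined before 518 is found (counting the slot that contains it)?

2

182 hashes to 5; slot 5 is free -> place at 5.
725 hashes to 3; slot 3 is free -> place at 3.
518 hashes to 5; 5 taken -> place at 6.
707 hashes to 5; 5,6 taken -> place at 0.
990 hashes to 0; 0 taken -> place at 1.
Table: [707, 990, —, 725, —, 182, 518]
Lookup 518: h=5, probe 5,6 → found at 6.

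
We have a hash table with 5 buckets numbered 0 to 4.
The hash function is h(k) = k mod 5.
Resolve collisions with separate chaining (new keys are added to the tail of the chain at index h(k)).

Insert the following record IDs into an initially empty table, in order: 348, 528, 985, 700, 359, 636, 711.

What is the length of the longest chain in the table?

Insert 348: h=3, bucket 3 empty -> new chain.
Insert 528: h=3, bucket 3 nonempty -> append to chain.
Insert 985: h=0, bucket 0 empty -> new chain.
Insert 700: h=0, bucket 0 nonempty -> append to chain.
Insert 359: h=4, bucket 4 empty -> new chain.
Insert 636: h=1, bucket 1 empty -> new chain.
Insert 711: h=1, bucket 1 nonempty -> append to chain.
Final buckets:
0: 985 -> 700
1: 636 -> 711
2: —
3: 348 -> 528
4: 359

2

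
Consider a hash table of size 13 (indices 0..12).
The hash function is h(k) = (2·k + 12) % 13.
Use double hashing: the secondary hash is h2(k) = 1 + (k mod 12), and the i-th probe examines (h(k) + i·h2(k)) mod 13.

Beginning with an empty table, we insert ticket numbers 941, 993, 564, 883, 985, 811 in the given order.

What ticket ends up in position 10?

564

Insert 941: h=9, slot 9 empty => index 9.
Insert 993: h=9, h2=10, slot 9 occupied => index 6.
Insert 564: h=9, h2=1, slot 9 occupied => index 10.
Insert 883: h=10, h2=8, slot 10 occupied => index 5.
Insert 985: h=6, h2=2, slot 6 occupied => index 8.
Insert 811: h=9, h2=8, slot 9 occupied => index 4.
Table: [—, —, —, —, 811, 883, 993, —, 985, 941, 564, —, —]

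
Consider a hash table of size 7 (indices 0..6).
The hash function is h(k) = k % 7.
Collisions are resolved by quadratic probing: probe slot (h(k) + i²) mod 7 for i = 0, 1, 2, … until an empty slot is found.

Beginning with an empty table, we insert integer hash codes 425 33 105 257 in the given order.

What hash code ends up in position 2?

425 hashes to 5; slot 5 is free -> place at 5.
33 hashes to 5; 5 taken -> place at 6.
105 hashes to 0; slot 0 is free -> place at 0.
257 hashes to 5; 5,6 taken -> place at 2.
Table: [105, ., 257, ., ., 425, 33]

257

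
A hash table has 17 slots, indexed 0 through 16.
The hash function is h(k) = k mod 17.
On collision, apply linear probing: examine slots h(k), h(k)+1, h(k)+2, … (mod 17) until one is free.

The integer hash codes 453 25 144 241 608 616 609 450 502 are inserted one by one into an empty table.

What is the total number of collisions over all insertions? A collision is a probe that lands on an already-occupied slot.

Insert 453: h=11, slot 11 empty -> index 11.
Insert 25: h=8, slot 8 empty -> index 8.
Insert 144: h=8, slot 8 occupied -> index 9.
Insert 241: h=3, slot 3 empty -> index 3.
Insert 608: h=13, slot 13 empty -> index 13.
Insert 616: h=4, slot 4 empty -> index 4.
Insert 609: h=14, slot 14 empty -> index 14.
Insert 450: h=8, slots 8,9 occupied -> index 10.
Insert 502: h=9, slots 9,10,11 occupied -> index 12.
Table: [_, _, _, 241, 616, _, _, _, 25, 144, 450, 453, 502, 608, 609, _, _]

6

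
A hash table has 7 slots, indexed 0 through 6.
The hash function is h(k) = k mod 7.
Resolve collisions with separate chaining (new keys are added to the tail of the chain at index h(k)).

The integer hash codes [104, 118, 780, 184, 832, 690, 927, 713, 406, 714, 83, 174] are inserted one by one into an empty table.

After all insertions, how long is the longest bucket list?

Insert 104: h=6, bucket 6 empty -> new chain.
Insert 118: h=6, bucket 6 nonempty -> append to chain.
Insert 780: h=3, bucket 3 empty -> new chain.
Insert 184: h=2, bucket 2 empty -> new chain.
Insert 832: h=6, bucket 6 nonempty -> append to chain.
Insert 690: h=4, bucket 4 empty -> new chain.
Insert 927: h=3, bucket 3 nonempty -> append to chain.
Insert 713: h=6, bucket 6 nonempty -> append to chain.
Insert 406: h=0, bucket 0 empty -> new chain.
Insert 714: h=0, bucket 0 nonempty -> append to chain.
Insert 83: h=6, bucket 6 nonempty -> append to chain.
Insert 174: h=6, bucket 6 nonempty -> append to chain.
Final buckets:
0: 406 -> 714
1: .
2: 184
3: 780 -> 927
4: 690
5: .
6: 104 -> 118 -> 832 -> 713 -> 83 -> 174

6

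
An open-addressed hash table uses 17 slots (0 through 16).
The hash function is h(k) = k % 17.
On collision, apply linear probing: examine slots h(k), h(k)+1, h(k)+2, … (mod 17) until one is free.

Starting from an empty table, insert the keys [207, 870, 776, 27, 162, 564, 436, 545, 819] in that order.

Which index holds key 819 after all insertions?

207: h=3 => slot 3
870: h=3, probe 3,4 => slot 4
776: h=11 => slot 11
27: h=10 => slot 10
162: h=9 => slot 9
564: h=3, probe 3,4,5 => slot 5
436: h=11, probe 11,12 => slot 12
545: h=1 => slot 1
819: h=3, probe 3,4,5,6 => slot 6
Table: [_, 545, _, 207, 870, 564, 819, _, _, 162, 27, 776, 436, _, _, _, _]

6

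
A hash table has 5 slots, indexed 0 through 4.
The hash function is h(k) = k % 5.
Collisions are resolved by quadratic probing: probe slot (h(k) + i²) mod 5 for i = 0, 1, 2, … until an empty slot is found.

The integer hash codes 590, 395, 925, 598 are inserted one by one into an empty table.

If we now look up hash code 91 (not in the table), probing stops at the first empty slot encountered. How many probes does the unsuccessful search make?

590: h=0 → slot 0
395: h=0, probe 0,1 → slot 1
925: h=0, probe 0,1,4 → slot 4
598: h=3 → slot 3
Table: [590, 395, ∅, 598, 925]
Lookup 91: h=1, probe 1,2 → slot 2 empty, not found.

2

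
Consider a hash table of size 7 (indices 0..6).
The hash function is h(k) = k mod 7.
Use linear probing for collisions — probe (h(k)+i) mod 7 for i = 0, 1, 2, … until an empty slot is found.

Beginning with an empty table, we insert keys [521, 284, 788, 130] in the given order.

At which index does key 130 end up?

521 hashes to 3; slot 3 is free -> place at 3.
284 hashes to 4; slot 4 is free -> place at 4.
788 hashes to 4; 4 taken -> place at 5.
130 hashes to 4; 4,5 taken -> place at 6.
Table: [—, —, —, 521, 284, 788, 130]

6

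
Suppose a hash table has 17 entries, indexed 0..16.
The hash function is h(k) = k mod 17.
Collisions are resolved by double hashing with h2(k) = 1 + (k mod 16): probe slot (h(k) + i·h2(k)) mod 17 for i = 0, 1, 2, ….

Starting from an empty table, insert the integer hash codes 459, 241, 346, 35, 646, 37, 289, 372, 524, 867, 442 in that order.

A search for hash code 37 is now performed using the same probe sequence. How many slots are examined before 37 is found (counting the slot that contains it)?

2

459: h=0 → slot 0
241: h=3 → slot 3
346: h=6 → slot 6
35: h=1 → slot 1
646: h=0, h2=7, probe 0,7 → slot 7
37: h=3, h2=6, probe 3,9 → slot 9
289: h=0, h2=2, probe 0,2 → slot 2
372: h=15 → slot 15
524: h=14 → slot 14
867: h=0, h2=4, probe 0,4 → slot 4
442: h=0, h2=11, probe 0,11 → slot 11
Table: [459, 35, 289, 241, 867, -, 346, 646, -, 37, -, 442, -, -, 524, 372, -]
Lookup 37: h=3, h2=6, probe 3,9 → found at 9.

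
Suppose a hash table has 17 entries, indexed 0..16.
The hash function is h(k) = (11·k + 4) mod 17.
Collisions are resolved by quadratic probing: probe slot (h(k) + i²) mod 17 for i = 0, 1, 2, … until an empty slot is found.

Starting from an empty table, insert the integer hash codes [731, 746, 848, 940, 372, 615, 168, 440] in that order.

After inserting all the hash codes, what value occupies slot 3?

731 hashes to 4; slot 4 is free => place at 4.
746 hashes to 16; slot 16 is free => place at 16.
848 hashes to 16; 16 taken => place at 0.
940 hashes to 8; slot 8 is free => place at 8.
372 hashes to 16; 16,0 taken => place at 3.
615 hashes to 3; 3,4 taken => place at 7.
168 hashes to 16; 16,0,3,8 taken => place at 15.
440 hashes to 16; 16,0,3,8,15,7 taken => place at 1.
Table: [848, 440, -, 372, 731, -, -, 615, 940, -, -, -, -, -, -, 168, 746]

372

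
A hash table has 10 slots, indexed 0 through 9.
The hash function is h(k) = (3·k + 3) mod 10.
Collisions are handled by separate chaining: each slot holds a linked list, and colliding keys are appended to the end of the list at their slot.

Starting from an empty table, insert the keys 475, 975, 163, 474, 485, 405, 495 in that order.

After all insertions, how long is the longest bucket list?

Insert 475: h=8, bucket 8 empty → new chain.
Insert 975: h=8, bucket 8 nonempty → append to chain.
Insert 163: h=2, bucket 2 empty → new chain.
Insert 474: h=5, bucket 5 empty → new chain.
Insert 485: h=8, bucket 8 nonempty → append to chain.
Insert 405: h=8, bucket 8 nonempty → append to chain.
Insert 495: h=8, bucket 8 nonempty → append to chain.
Final buckets:
0: _
1: _
2: 163
3: _
4: _
5: 474
6: _
7: _
8: 475 -> 975 -> 485 -> 405 -> 495
9: _

5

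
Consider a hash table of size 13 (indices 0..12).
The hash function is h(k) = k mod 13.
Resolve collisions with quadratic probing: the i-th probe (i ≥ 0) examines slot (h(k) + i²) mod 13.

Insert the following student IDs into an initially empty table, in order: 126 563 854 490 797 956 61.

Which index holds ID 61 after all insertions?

12

Insert 126: h=9, slot 9 empty => index 9.
Insert 563: h=4, slot 4 empty => index 4.
Insert 854: h=9, slot 9 occupied => index 10.
Insert 490: h=9, slots 9,10 occupied => index 0.
Insert 797: h=4, slot 4 occupied => index 5.
Insert 956: h=7, slot 7 empty => index 7.
Insert 61: h=9, slots 9,10,0,5 occupied => index 12.
Table: [490, ., ., ., 563, 797, ., 956, ., 126, 854, ., 61]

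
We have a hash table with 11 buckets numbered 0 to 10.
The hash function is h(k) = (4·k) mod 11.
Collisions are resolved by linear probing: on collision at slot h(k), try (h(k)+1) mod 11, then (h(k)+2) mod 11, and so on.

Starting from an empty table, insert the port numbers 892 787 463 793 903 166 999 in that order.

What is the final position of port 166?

Insert 892: h=4, slot 4 empty => index 4.
Insert 787: h=2, slot 2 empty => index 2.
Insert 463: h=4, slot 4 occupied => index 5.
Insert 793: h=4, slots 4,5 occupied => index 6.
Insert 903: h=4, slots 4,5,6 occupied => index 7.
Insert 166: h=4, slots 4,5,6,7 occupied => index 8.
Insert 999: h=3, slot 3 empty => index 3.
Table: [—, —, 787, 999, 892, 463, 793, 903, 166, —, —]

8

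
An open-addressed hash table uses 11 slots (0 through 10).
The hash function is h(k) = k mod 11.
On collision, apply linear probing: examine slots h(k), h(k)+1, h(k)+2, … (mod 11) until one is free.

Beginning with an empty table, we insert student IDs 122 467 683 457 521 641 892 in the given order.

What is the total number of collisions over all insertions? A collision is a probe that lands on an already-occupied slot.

122: h=1 -> slot 1
467: h=5 -> slot 5
683: h=1, probe 1,2 -> slot 2
457: h=6 -> slot 6
521: h=4 -> slot 4
641: h=3 -> slot 3
892: h=1, probe 1,2,3,4,5,6,7 -> slot 7
Table: [—, 122, 683, 641, 521, 467, 457, 892, —, —, —]

7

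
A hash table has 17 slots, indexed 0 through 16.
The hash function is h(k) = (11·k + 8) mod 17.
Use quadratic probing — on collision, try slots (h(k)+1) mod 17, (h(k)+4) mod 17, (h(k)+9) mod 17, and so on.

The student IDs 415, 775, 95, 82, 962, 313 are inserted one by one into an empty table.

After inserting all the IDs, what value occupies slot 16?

415: h=0 → slot 0
775: h=16 → slot 16
95: h=16, probe 16,0,3 → slot 3
82: h=9 → slot 9
962: h=16, probe 16,0,3,8 → slot 8
313: h=0, probe 0,1 → slot 1
Table: [415, 313, _, 95, _, _, _, _, 962, 82, _, _, _, _, _, _, 775]

775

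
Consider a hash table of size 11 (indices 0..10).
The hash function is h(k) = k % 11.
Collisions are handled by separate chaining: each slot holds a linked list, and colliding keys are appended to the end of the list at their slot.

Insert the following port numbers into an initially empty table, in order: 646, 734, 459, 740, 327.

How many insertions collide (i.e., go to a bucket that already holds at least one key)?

3

Insert 646: h=8, bucket 8 empty → new chain.
Insert 734: h=8, bucket 8 nonempty → append to chain.
Insert 459: h=8, bucket 8 nonempty → append to chain.
Insert 740: h=3, bucket 3 empty → new chain.
Insert 327: h=8, bucket 8 nonempty → append to chain.
Final buckets:
0: ∅
1: ∅
2: ∅
3: 740
4: ∅
5: ∅
6: ∅
7: ∅
8: 646 -> 734 -> 459 -> 327
9: ∅
10: ∅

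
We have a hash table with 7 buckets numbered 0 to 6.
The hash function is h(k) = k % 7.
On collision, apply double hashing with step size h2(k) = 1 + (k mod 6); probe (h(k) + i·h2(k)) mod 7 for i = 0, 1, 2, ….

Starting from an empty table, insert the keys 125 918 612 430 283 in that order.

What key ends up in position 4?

430

125 hashes to 6; slot 6 is free → place at 6.
918 hashes to 1; slot 1 is free → place at 1.
612 hashes to 3; slot 3 is free → place at 3.
430 hashes to 3, h2=5; 3,1,6 taken → place at 4.
283 hashes to 3, h2=2; 3 taken → place at 5.
Table: [—, 918, —, 612, 430, 283, 125]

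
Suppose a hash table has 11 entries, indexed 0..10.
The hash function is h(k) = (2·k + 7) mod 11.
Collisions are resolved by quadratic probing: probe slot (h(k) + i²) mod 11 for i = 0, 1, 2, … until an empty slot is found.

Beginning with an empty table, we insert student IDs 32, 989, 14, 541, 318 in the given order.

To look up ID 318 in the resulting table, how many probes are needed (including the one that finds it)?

3

32: h=5 -> slot 5
989: h=5, probe 5,6 -> slot 6
14: h=2 -> slot 2
541: h=0 -> slot 0
318: h=5, probe 5,6,9 -> slot 9
Table: [541, ., 14, ., ., 32, 989, ., ., 318, .]
Lookup 318: h=5, probe 5,6,9 → found at 9.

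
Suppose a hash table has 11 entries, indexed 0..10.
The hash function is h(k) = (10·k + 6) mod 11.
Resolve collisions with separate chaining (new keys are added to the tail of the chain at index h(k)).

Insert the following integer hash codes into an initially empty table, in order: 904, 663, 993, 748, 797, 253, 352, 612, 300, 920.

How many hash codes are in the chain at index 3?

Insert 904: h=4, bucket 4 empty -> new chain.
Insert 663: h=3, bucket 3 empty -> new chain.
Insert 993: h=3, bucket 3 nonempty -> append to chain.
Insert 748: h=6, bucket 6 empty -> new chain.
Insert 797: h=1, bucket 1 empty -> new chain.
Insert 253: h=6, bucket 6 nonempty -> append to chain.
Insert 352: h=6, bucket 6 nonempty -> append to chain.
Insert 612: h=10, bucket 10 empty -> new chain.
Insert 300: h=3, bucket 3 nonempty -> append to chain.
Insert 920: h=10, bucket 10 nonempty -> append to chain.
Final buckets:
0: -
1: 797
2: -
3: 663 -> 993 -> 300
4: 904
5: -
6: 748 -> 253 -> 352
7: -
8: -
9: -
10: 612 -> 920

3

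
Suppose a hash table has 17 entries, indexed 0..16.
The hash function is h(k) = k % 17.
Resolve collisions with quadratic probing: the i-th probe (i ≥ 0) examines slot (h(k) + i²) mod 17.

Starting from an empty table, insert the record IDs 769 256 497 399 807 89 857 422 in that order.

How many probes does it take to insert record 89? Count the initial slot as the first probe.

769: h=4 -> slot 4
256: h=1 -> slot 1
497: h=4, probe 4,5 -> slot 5
399: h=8 -> slot 8
807: h=8, probe 8,9 -> slot 9
89: h=4, probe 4,5,8,13 -> slot 13
857: h=7 -> slot 7
422: h=14 -> slot 14
Table: [., 256, ., ., 769, 497, ., 857, 399, 807, ., ., ., 89, 422, ., .]

4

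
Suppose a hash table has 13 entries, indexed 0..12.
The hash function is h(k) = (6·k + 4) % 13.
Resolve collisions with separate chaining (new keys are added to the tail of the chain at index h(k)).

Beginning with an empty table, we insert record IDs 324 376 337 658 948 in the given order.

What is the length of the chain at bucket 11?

324 -> bucket 11
376 -> bucket 11 (collision)
337 -> bucket 11 (collision)
658 -> bucket 0
948 -> bucket 11 (collision)
Final buckets:
0: 658
1: —
2: —
3: —
4: —
5: —
6: —
7: —
8: —
9: —
10: —
11: 324 -> 376 -> 337 -> 948
12: —

4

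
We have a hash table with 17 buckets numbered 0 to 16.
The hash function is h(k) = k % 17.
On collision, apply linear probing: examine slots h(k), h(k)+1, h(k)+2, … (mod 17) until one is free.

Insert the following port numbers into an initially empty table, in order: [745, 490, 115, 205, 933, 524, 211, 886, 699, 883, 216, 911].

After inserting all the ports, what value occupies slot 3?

Insert 745: h=14, slot 14 empty -> index 14.
Insert 490: h=14, slot 14 occupied -> index 15.
Insert 115: h=13, slot 13 empty -> index 13.
Insert 205: h=1, slot 1 empty -> index 1.
Insert 933: h=15, slot 15 occupied -> index 16.
Insert 524: h=14, slots 14,15,16 occupied -> index 0.
Insert 211: h=7, slot 7 empty -> index 7.
Insert 886: h=2, slot 2 empty -> index 2.
Insert 699: h=2, slot 2 occupied -> index 3.
Insert 883: h=16, slots 16,0,1,2,3 occupied -> index 4.
Insert 216: h=12, slot 12 empty -> index 12.
Insert 911: h=10, slot 10 empty -> index 10.
Table: [524, 205, 886, 699, 883, ., ., 211, ., ., 911, ., 216, 115, 745, 490, 933]

699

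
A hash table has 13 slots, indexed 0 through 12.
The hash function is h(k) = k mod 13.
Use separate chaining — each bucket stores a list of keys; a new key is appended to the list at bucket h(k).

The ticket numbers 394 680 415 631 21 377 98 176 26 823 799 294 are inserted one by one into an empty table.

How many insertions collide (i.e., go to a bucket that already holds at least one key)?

Insert 394: h=4, bucket 4 empty → new chain.
Insert 680: h=4, bucket 4 nonempty → append to chain.
Insert 415: h=12, bucket 12 empty → new chain.
Insert 631: h=7, bucket 7 empty → new chain.
Insert 21: h=8, bucket 8 empty → new chain.
Insert 377: h=0, bucket 0 empty → new chain.
Insert 98: h=7, bucket 7 nonempty → append to chain.
Insert 176: h=7, bucket 7 nonempty → append to chain.
Insert 26: h=0, bucket 0 nonempty → append to chain.
Insert 823: h=4, bucket 4 nonempty → append to chain.
Insert 799: h=6, bucket 6 empty → new chain.
Insert 294: h=8, bucket 8 nonempty → append to chain.
Final buckets:
0: 377 -> 26
1: —
2: —
3: —
4: 394 -> 680 -> 823
5: —
6: 799
7: 631 -> 98 -> 176
8: 21 -> 294
9: —
10: —
11: —
12: 415

6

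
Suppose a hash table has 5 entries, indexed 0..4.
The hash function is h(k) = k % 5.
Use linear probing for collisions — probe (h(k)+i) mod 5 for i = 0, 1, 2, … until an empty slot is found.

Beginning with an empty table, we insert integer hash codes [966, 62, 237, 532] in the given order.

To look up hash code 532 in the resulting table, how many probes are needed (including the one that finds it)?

3

966 hashes to 1; slot 1 is free → place at 1.
62 hashes to 2; slot 2 is free → place at 2.
237 hashes to 2; 2 taken → place at 3.
532 hashes to 2; 2,3 taken → place at 4.
Table: [-, 966, 62, 237, 532]
Lookup 532: h=2, probe 2,3,4 → found at 4.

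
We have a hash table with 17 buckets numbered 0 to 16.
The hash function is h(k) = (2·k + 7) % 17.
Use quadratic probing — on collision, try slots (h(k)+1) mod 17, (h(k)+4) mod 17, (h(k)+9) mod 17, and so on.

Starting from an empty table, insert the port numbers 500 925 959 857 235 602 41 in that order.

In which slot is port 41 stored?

12

500: h=4 -> slot 4
925: h=4, probe 4,5 -> slot 5
959: h=4, probe 4,5,8 -> slot 8
857: h=4, probe 4,5,8,13 -> slot 13
235: h=1 -> slot 1
602: h=4, probe 4,5,8,13,3 -> slot 3
41: h=4, probe 4,5,8,13,3,12 -> slot 12
Table: [-, 235, -, 602, 500, 925, -, -, 959, -, -, -, 41, 857, -, -, -]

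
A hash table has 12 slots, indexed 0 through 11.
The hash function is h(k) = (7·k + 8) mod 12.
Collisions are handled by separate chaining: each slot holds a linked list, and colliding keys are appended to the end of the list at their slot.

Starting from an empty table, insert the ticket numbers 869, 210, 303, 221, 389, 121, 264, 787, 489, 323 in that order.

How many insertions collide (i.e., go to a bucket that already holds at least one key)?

869 → bucket 7
210 → bucket 2
303 → bucket 5
221 → bucket 7 (collision)
389 → bucket 7 (collision)
121 → bucket 3
264 → bucket 8
787 → bucket 9
489 → bucket 11
323 → bucket 1
Final buckets:
0: —
1: 323
2: 210
3: 121
4: —
5: 303
6: —
7: 869 -> 221 -> 389
8: 264
9: 787
10: —
11: 489

2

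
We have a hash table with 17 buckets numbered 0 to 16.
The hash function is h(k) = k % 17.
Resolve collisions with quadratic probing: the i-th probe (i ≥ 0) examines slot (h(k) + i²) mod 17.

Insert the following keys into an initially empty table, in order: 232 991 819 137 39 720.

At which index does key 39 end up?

232 hashes to 11; slot 11 is free → place at 11.
991 hashes to 5; slot 5 is free → place at 5.
819 hashes to 3; slot 3 is free → place at 3.
137 hashes to 1; slot 1 is free → place at 1.
39 hashes to 5; 5 taken → place at 6.
720 hashes to 6; 6 taken → place at 7.
Table: [∅, 137, ∅, 819, ∅, 991, 39, 720, ∅, ∅, ∅, 232, ∅, ∅, ∅, ∅, ∅]

6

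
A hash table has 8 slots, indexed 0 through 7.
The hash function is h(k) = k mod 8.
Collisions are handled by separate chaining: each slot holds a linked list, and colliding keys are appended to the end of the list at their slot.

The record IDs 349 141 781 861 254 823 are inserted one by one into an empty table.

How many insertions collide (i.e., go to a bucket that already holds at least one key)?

3

Insert 349: h=5, bucket 5 empty -> new chain.
Insert 141: h=5, bucket 5 nonempty -> append to chain.
Insert 781: h=5, bucket 5 nonempty -> append to chain.
Insert 861: h=5, bucket 5 nonempty -> append to chain.
Insert 254: h=6, bucket 6 empty -> new chain.
Insert 823: h=7, bucket 7 empty -> new chain.
Final buckets:
0: ∅
1: ∅
2: ∅
3: ∅
4: ∅
5: 349 -> 141 -> 781 -> 861
6: 254
7: 823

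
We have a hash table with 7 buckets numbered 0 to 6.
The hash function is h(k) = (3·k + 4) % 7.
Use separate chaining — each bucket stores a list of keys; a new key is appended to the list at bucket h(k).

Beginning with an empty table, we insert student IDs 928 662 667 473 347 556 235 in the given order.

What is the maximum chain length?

5

Insert 928: h=2, bucket 2 empty -> new chain.
Insert 662: h=2, bucket 2 nonempty -> append to chain.
Insert 667: h=3, bucket 3 empty -> new chain.
Insert 473: h=2, bucket 2 nonempty -> append to chain.
Insert 347: h=2, bucket 2 nonempty -> append to chain.
Insert 556: h=6, bucket 6 empty -> new chain.
Insert 235: h=2, bucket 2 nonempty -> append to chain.
Final buckets:
0: .
1: .
2: 928 -> 662 -> 473 -> 347 -> 235
3: 667
4: .
5: .
6: 556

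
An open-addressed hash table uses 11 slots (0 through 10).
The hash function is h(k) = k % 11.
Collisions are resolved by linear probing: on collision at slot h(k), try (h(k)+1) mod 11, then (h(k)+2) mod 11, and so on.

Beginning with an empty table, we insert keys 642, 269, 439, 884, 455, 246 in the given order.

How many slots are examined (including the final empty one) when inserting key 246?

5

642: h=4 → slot 4
269: h=5 → slot 5
439: h=10 → slot 10
884: h=4, probe 4,5,6 → slot 6
455: h=4, probe 4,5,6,7 → slot 7
246: h=4, probe 4,5,6,7,8 → slot 8
Table: [∅, ∅, ∅, ∅, 642, 269, 884, 455, 246, ∅, 439]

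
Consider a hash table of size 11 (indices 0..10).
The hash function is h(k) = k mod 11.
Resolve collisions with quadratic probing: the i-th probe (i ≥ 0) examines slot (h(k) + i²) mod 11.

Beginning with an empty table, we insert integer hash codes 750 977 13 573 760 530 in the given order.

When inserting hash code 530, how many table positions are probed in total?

750: h=2 => slot 2
977: h=9 => slot 9
13: h=2, probe 2,3 => slot 3
573: h=1 => slot 1
760: h=1, probe 1,2,5 => slot 5
530: h=2, probe 2,3,6 => slot 6
Table: [-, 573, 750, 13, -, 760, 530, -, -, 977, -]

3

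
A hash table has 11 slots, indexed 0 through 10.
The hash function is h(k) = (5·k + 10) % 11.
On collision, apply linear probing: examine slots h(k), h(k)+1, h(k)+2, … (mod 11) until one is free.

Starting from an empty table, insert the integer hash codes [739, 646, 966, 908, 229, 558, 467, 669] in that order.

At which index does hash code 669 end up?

739 hashes to 9; slot 9 is free → place at 9.
646 hashes to 6; slot 6 is free → place at 6.
966 hashes to 0; slot 0 is free → place at 0.
908 hashes to 7; slot 7 is free → place at 7.
229 hashes to 0; 0 taken → place at 1.
558 hashes to 6; 6,7 taken → place at 8.
467 hashes to 2; slot 2 is free → place at 2.
669 hashes to 0; 0,1,2 taken → place at 3.
Table: [966, 229, 467, 669, _, _, 646, 908, 558, 739, _]

3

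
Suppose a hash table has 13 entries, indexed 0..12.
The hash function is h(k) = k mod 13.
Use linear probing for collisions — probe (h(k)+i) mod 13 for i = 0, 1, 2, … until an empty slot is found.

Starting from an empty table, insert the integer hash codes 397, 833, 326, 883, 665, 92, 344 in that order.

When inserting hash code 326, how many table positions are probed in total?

397 hashes to 7; slot 7 is free => place at 7.
833 hashes to 1; slot 1 is free => place at 1.
326 hashes to 1; 1 taken => place at 2.
883 hashes to 12; slot 12 is free => place at 12.
665 hashes to 2; 2 taken => place at 3.
92 hashes to 1; 1,2,3 taken => place at 4.
344 hashes to 6; slot 6 is free => place at 6.
Table: [—, 833, 326, 665, 92, —, 344, 397, —, —, —, —, 883]

2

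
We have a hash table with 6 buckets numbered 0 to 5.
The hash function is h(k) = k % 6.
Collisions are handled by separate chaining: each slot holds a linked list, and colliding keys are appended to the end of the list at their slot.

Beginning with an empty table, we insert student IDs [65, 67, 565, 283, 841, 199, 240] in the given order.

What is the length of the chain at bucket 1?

5

Insert 65: h=5, bucket 5 empty → new chain.
Insert 67: h=1, bucket 1 empty → new chain.
Insert 565: h=1, bucket 1 nonempty → append to chain.
Insert 283: h=1, bucket 1 nonempty → append to chain.
Insert 841: h=1, bucket 1 nonempty → append to chain.
Insert 199: h=1, bucket 1 nonempty → append to chain.
Insert 240: h=0, bucket 0 empty → new chain.
Final buckets:
0: 240
1: 67 -> 565 -> 283 -> 841 -> 199
2: —
3: —
4: —
5: 65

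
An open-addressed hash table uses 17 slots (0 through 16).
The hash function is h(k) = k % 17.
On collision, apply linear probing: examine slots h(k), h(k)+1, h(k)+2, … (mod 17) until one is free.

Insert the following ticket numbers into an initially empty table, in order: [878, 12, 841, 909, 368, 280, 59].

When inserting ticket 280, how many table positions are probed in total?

878 hashes to 11; slot 11 is free → place at 11.
12 hashes to 12; slot 12 is free → place at 12.
841 hashes to 8; slot 8 is free → place at 8.
909 hashes to 8; 8 taken → place at 9.
368 hashes to 11; 11,12 taken → place at 13.
280 hashes to 8; 8,9 taken → place at 10.
59 hashes to 8; 8,9,10,11,12,13 taken → place at 14.
Table: [-, -, -, -, -, -, -, -, 841, 909, 280, 878, 12, 368, 59, -, -]

3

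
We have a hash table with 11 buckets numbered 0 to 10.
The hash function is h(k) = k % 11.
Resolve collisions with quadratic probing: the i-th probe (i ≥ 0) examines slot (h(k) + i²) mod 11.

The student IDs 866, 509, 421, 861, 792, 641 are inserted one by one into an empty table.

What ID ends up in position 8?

866

866 hashes to 8; slot 8 is free => place at 8.
509 hashes to 3; slot 3 is free => place at 3.
421 hashes to 3; 3 taken => place at 4.
861 hashes to 3; 3,4 taken => place at 7.
792 hashes to 0; slot 0 is free => place at 0.
641 hashes to 3; 3,4,7 taken => place at 1.
Table: [792, 641, -, 509, 421, -, -, 861, 866, -, -]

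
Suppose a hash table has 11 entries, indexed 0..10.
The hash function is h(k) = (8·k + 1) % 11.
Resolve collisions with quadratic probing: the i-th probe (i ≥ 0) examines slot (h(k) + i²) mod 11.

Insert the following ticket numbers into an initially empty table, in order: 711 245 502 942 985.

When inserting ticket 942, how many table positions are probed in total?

Insert 711: h=2, slot 2 empty -> index 2.
Insert 245: h=3, slot 3 empty -> index 3.
Insert 502: h=2, slots 2,3 occupied -> index 6.
Insert 942: h=2, slots 2,3,6 occupied -> index 0.
Insert 985: h=5, slot 5 empty -> index 5.
Table: [942, ., 711, 245, ., 985, 502, ., ., ., .]

4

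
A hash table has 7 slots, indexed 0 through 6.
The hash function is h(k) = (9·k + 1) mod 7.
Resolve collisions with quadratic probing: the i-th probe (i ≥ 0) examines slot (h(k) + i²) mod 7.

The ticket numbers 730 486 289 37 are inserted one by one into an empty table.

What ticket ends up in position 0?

486

Insert 730: h=5, slot 5 empty → index 5.
Insert 486: h=0, slot 0 empty → index 0.
Insert 289: h=5, slot 5 occupied → index 6.
Insert 37: h=5, slots 5,6 occupied → index 2.
Table: [486, —, 37, —, —, 730, 289]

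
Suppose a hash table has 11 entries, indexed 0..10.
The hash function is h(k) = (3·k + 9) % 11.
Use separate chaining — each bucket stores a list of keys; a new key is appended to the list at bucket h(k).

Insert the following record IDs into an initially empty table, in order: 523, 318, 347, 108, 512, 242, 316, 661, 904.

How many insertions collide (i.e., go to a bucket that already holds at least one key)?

2

523 → bucket 5
318 → bucket 6
347 → bucket 5 (collision)
108 → bucket 3
512 → bucket 5 (collision)
242 → bucket 9
316 → bucket 0
661 → bucket 1
904 → bucket 4
Final buckets:
0: 316
1: 661
2: -
3: 108
4: 904
5: 523 -> 347 -> 512
6: 318
7: -
8: -
9: 242
10: -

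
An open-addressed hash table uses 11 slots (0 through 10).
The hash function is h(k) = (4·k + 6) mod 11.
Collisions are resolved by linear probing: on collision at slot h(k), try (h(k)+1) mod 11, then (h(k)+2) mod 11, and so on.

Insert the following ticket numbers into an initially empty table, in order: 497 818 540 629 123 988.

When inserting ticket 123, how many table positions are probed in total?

3

497 hashes to 3; slot 3 is free -> place at 3.
818 hashes to 0; slot 0 is free -> place at 0.
540 hashes to 10; slot 10 is free -> place at 10.
629 hashes to 3; 3 taken -> place at 4.
123 hashes to 3; 3,4 taken -> place at 5.
988 hashes to 9; slot 9 is free -> place at 9.
Table: [818, _, _, 497, 629, 123, _, _, _, 988, 540]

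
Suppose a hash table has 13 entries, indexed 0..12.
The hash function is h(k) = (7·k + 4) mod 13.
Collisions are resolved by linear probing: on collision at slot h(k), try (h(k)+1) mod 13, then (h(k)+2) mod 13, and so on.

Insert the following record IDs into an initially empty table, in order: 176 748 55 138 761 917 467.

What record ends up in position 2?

176 hashes to 1; slot 1 is free → place at 1.
748 hashes to 1; 1 taken → place at 2.
55 hashes to 12; slot 12 is free → place at 12.
138 hashes to 8; slot 8 is free → place at 8.
761 hashes to 1; 1,2 taken → place at 3.
917 hashes to 1; 1,2,3 taken → place at 4.
467 hashes to 10; slot 10 is free → place at 10.
Table: [—, 176, 748, 761, 917, —, —, —, 138, —, 467, —, 55]

748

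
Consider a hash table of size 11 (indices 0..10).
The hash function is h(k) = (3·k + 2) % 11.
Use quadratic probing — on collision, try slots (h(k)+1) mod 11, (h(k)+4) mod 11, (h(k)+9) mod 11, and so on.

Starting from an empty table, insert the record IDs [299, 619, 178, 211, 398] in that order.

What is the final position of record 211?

1

299: h=8 → slot 8
619: h=0 → slot 0
178: h=8, probe 8,9 → slot 9
211: h=8, probe 8,9,1 → slot 1
398: h=8, probe 8,9,1,6 → slot 6
Table: [619, 211, —, —, —, —, 398, —, 299, 178, —]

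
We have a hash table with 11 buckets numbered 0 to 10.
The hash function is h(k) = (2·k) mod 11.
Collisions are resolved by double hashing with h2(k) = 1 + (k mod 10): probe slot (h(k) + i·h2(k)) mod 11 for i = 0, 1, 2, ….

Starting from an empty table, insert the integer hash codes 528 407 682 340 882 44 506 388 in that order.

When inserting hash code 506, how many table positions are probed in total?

2

Insert 528: h=0, slot 0 empty -> index 0.
Insert 407: h=0, h2=8, slot 0 occupied -> index 8.
Insert 682: h=0, h2=3, slot 0 occupied -> index 3.
Insert 340: h=9, slot 9 empty -> index 9.
Insert 882: h=4, slot 4 empty -> index 4.
Insert 44: h=0, h2=5, slot 0 occupied -> index 5.
Insert 506: h=0, h2=7, slot 0 occupied -> index 7.
Insert 388: h=6, slot 6 empty -> index 6.
Table: [528, -, -, 682, 882, 44, 388, 506, 407, 340, -]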